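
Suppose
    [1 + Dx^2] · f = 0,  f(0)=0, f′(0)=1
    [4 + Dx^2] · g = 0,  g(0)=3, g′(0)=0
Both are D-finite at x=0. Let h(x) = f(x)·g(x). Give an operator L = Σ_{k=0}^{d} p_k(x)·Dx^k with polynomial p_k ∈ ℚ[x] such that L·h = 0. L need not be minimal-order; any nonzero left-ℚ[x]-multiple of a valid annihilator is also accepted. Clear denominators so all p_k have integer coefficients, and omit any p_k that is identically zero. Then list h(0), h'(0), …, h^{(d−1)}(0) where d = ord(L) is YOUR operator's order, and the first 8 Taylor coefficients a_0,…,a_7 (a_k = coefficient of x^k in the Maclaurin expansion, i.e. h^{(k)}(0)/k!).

L = 9 + 10·Dx^2 + Dx^4  (order 4).
h: a_k = 0, 3, 0, -13/2, 0, 121/40, 0, -1093/1680, …
ICs: h(0) = 0, h′(0) = 3, h′′(0) = 0, h′′′(0) = -39.

f: a_k = 0, 1, 0, -1/6, 0, 1/120, 0, -1/5040, …
g: a_k = 3, 0, -6, 0, 2, 0, -4/15, 0, …
Product ⇒ symmetric product L₀, ord ≤ 4.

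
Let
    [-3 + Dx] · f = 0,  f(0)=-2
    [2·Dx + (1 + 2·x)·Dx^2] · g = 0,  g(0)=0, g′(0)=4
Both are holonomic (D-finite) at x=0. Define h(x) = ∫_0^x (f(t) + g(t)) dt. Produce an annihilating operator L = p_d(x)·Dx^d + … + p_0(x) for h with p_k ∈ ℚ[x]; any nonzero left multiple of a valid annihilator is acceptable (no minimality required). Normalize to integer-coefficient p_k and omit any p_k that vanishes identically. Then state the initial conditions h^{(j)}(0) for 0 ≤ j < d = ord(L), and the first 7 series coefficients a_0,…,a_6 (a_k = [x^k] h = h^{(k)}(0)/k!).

L = (-42 - 36·x)·Dx^2 + (-1 - 36·x - 36·x^2)·Dx^3 + (5 + 16·x + 12·x^2)·Dx^4  (order 4).
h: a_k = 0, -2, -1, -13/3, -11/12, -59/20, 35/24, …
ICs: h(0) = 0, h′(0) = -2, h′′(0) = -2, h′′′(0) = -26.

f: a_k = -2, -6, -9, -9, -27/4, -81/20, -81/40, …
g: a_k = 0, 4, -4, 16/3, -8, 64/5, -64/3, …
f+g: L₀ = lclm(L_f,L_g), ord ≤ 1+2.
h=∫₀ˣh₀: take L = L₀·Dx.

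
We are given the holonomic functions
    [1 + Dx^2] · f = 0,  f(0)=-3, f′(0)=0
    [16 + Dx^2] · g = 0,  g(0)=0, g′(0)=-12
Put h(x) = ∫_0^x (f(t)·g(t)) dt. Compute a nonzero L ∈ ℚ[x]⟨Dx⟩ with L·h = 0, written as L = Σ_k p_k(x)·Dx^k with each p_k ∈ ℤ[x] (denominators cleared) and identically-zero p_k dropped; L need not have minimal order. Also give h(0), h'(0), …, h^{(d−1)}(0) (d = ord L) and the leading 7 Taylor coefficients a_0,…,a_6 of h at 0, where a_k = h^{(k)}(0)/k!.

f: a_k = -3, 0, 3/2, 0, -1/8, 0, 1/240, …
g: a_k = 0, -12, 0, 32, 0, -128/5, 0, …
f·g: L₀ = L_f ⊗_s L_g, ord ≤ 2·2.
h=∫₀ˣh₀: take L = L₀·Dx.
L = 225·Dx + 34·Dx^3 + Dx^5  (order 5).
h: a_k = 0, 0, 18, 0, -57/2, 0, 421/20, …
ICs: h(0) = 0, h′(0) = 0, h′′(0) = 36, h′′′(0) = 0, h′′′′(0) = -684.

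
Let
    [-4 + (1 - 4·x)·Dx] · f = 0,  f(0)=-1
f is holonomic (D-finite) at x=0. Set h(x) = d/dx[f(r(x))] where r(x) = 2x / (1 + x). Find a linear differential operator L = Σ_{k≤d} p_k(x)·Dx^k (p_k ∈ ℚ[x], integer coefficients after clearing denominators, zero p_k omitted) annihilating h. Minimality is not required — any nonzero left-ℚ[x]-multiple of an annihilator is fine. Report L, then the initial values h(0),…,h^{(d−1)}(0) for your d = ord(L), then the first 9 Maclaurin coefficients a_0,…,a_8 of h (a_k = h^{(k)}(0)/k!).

L = 14 + (-1 + 7·x)·Dx  (order 1).
h: a_k = -8, -112, -1176, -10976, -96040, -806736, -6588344, -52706752, -415065672, …
ICs: h(0) = -8.

f: a_k = -1, -4, -16, -64, -256, -1024, -4096, -16384, -65536, …
Substitute x→r, Dx→(1/r')Dx; clear ⇒ L₀.
h=h₀': d/dx-closure on L₀ ⇒ L.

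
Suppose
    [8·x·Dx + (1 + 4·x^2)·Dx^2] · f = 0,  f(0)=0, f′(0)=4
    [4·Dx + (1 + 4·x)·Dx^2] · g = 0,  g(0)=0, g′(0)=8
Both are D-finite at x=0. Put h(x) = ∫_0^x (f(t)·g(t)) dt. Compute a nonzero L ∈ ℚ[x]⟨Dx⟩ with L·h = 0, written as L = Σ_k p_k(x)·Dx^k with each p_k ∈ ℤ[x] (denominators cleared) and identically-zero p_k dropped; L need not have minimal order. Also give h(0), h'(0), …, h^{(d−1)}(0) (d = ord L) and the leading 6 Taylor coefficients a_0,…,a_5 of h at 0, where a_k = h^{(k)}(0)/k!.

f: a_k = 0, 4, 0, -16/3, 0, 64/5, …
g: a_k = 0, 8, -16, 128/3, -128, 2048/5, …
Product ⇒ symmetric product L₀, ord ≤ 4.
∫: right-multiply L₀ by Dx.
L = (96 + 640·x + 1408·x^2 + 7680·x^3 + 15360·x^4 + 26624·x^5 + 8192·x^7)·Dx^2 + (24 + 320·x + 2656·x^2 + 9728·x^3 + 28160·x^4 + 47616·x^5 + 71680·x^6 + 6144·x^7 + 28672·x^8)·Dx^3 + (12 + 104·x + 672·x^2 + 2976·x^3 + 8256·x^4 + 18048·x^5 + 24576·x^6 + 35328·x^7 + 6144·x^8 + 16384·x^9)·Dx^4 + (1 + 12·x + 68·x^2 + 256·x^3 + 696·x^4 + 1536·x^5 + 2688·x^6 + 3072·x^7 + 4224·x^8 + 1024·x^9 + 2048·x^10)·Dx^5  (order 5).
h: a_k = 0, 0, 0, 32/3, -16, 128/5, …
ICs: h(0) = 0, h′(0) = 0, h′′(0) = 0, h′′′(0) = 64, h′′′′(0) = -384.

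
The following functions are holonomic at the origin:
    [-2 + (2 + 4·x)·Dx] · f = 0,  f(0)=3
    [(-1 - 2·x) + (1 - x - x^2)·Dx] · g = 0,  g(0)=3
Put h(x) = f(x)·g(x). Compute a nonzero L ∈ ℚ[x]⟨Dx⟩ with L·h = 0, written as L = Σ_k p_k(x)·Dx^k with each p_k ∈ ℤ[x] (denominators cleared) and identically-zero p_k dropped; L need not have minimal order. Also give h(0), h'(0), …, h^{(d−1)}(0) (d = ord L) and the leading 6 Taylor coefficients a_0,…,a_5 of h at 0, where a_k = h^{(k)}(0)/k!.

f: a_k = 3, 3, -3/2, 3/2, -15/8, 21/8, …
g: a_k = 3, 3, 6, 9, 15, 24, …
h₀=f·g: eliminate ⇒ L₀, order ≤ 1·1.
L = (2 + 3·x + 3·x^2) + (-1 - x + 3·x^2 + 2·x^3)·Dx  (order 1).
h: a_k = 9, 18, 45/2, 45, 495/8, 459/4, …
ICs: h(0) = 9.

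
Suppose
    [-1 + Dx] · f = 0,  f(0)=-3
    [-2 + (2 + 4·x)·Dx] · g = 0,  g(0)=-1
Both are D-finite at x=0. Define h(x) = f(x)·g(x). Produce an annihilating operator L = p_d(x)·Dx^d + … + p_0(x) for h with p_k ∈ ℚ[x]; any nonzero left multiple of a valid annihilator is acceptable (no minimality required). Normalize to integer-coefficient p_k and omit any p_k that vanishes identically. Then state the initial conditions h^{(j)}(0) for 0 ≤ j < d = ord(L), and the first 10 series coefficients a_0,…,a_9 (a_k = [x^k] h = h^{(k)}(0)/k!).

f: a_k = -3, -3, -3/2, -1/2, -1/8, -1/40, -1/240, -1/1680, -1/13440, -1/120960, …
g: a_k = -1, -1, 1/2, -1/2, 5/8, -7/8, 21/16, -33/16, 429/128, -715/128, …
Product ⇒ symmetric product L₀, ord ≤ 1.
L = (-2 - 2·x) + (1 + 2·x)·Dx  (order 1).
h: a_k = 3, 6, 3, 2, -1/2, 7/5, -61/30, 347/105, -4591/840, 34913/3780, …
ICs: h(0) = 3.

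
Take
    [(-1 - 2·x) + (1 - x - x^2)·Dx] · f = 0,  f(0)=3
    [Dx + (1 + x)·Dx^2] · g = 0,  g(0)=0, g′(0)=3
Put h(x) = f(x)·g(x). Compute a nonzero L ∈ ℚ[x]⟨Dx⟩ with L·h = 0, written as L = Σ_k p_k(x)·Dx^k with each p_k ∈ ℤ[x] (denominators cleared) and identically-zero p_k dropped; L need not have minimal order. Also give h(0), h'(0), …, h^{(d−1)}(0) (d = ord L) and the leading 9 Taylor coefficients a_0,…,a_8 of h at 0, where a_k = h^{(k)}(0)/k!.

L = (3 + 4·x) + (1 + 7·x + 5·x^2)·Dx + (-1 + 2·x^2 + x^3)·Dx^2  (order 2).
h: a_k = 0, 9, 9/2, 33/2, 75/4, 741/20, 543/10, 12969/140, 40827/280, …
ICs: h(0) = 0, h′(0) = 9.

f: a_k = 3, 3, 6, 9, 15, 24, 39, 63, 102, …
g: a_k = 0, 3, -3/2, 1, -3/4, 3/5, -1/2, 3/7, -3/8, …
Sym-product of L_f,L_g gives L₀ (≤ ord 2).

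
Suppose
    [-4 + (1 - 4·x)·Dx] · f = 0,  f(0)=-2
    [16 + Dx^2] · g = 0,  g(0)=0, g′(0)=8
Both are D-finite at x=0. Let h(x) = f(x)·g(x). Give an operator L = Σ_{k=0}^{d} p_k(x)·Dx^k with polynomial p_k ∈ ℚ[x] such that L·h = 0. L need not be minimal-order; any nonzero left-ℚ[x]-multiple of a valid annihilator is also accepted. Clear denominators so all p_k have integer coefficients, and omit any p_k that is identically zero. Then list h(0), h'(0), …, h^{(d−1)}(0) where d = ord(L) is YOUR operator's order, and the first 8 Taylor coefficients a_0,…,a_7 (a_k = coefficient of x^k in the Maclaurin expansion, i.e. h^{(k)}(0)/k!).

f: a_k = -2, -8, -32, -128, -512, -2048, -8192, -32768, …
g: a_k = 0, 8, 0, -64/3, 0, 256/15, 0, -2048/315, …
h₀=f·g: eliminate ⇒ L₀, order ≤ 1·2.
L = (-16 + 64·x) + 8·Dx + (-1 + 4·x)·Dx^2  (order 2).
h: a_k = 0, -16, -64, -640/3, -2560/3, -51712/15, -206848/15, -17371136/315, …
ICs: h(0) = 0, h′(0) = -16.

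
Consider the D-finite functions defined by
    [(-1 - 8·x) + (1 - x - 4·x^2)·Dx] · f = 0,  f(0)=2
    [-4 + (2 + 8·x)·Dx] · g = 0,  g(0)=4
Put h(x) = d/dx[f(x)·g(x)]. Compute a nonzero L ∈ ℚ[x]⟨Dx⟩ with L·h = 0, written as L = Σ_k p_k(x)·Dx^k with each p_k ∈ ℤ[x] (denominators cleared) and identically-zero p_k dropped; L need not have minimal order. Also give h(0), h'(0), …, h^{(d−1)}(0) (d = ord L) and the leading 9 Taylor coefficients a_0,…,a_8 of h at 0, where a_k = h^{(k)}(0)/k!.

f: a_k = 2, 2, 10, 18, 58, 130, 362, 882, 2330, …
g: a_k = 4, 8, -8, 16, -40, 112, -336, 1056, -3432, …
L₀ := L_f ⊗_s L_g (sym. prod.), ord ≤ 1.
h₀' ⇒ L via d/dx closure of L₀.
L = (10 + 156·x + 540·x^2 + 800·x^3 + 960·x^4) + (-3 - 19·x - 30·x^2 + 56·x^3 + 352·x^4 + 384·x^5)·Dx  (order 1).
h: a_k = 24, 80, 504, 992, 5720, 8784, 57064, 57152, 563688, …
ICs: h(0) = 24.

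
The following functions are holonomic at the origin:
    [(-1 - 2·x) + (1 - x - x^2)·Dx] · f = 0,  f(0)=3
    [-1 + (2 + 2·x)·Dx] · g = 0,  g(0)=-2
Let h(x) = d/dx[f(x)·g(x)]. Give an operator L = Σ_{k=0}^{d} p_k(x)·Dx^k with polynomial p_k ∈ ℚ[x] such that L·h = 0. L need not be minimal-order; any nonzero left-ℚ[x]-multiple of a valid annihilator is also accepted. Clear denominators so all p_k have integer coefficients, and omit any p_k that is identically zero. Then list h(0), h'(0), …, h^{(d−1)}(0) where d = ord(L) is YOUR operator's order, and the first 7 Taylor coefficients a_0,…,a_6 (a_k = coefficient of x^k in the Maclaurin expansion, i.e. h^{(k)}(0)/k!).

L = (19 + 66·x + 81·x^2 + 50·x^3 + 15·x^4) + (-6 - 10·x + 6·x^2 + 26·x^3 + 22·x^4 + 6·x^5)·Dx  (order 1).
h: a_k = -9, -57/2, -567/8, -2409/16, -39315/128, -151983/256, -1150275/1024, …
ICs: h(0) = -9.

f: a_k = 3, 3, 6, 9, 15, 24, 39, …
g: a_k = -2, -1, 1/4, -1/8, 5/64, -7/128, 21/512, …
h₀=f·g: eliminate ⇒ L₀, order ≤ 1·1.
h₀' ⇒ L via d/dx closure of L₀.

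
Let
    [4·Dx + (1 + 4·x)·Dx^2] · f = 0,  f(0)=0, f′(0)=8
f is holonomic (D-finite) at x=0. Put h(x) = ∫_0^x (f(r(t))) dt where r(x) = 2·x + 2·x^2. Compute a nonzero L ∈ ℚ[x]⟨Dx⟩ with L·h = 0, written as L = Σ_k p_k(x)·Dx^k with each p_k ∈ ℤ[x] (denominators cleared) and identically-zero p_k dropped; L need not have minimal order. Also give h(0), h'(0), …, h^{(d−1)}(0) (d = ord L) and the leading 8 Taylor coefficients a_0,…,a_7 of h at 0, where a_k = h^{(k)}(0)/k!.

L = (6 + 16·x + 16·x^2)·Dx^2 + (1 + 10·x + 24·x^2 + 16·x^3)·Dx^3  (order 3).
h: a_k = 0, 0, 8, -16, 160/3, -1088/5, 14848/15, -33792/7, …
ICs: h(0) = 0, h′(0) = 0, h′′(0) = 16.

f: a_k = 0, 8, -16, 128/3, -128, 2048/5, -4096/3, 32768/7, …
Change of var in L_f (x↦r) gives L₀.
h=∫₀ˣh₀: take L = L₀·Dx.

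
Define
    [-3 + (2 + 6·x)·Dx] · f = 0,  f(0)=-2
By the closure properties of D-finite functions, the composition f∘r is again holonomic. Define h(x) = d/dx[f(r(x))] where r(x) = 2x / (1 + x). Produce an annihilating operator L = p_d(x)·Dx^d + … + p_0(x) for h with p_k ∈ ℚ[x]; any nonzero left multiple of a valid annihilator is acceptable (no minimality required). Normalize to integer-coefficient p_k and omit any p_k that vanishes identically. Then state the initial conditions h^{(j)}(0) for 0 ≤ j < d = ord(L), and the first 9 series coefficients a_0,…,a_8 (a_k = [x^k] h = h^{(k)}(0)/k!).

f: a_k = -2, -3, 9/4, -27/8, 405/64, -1701/128, 15309/512, -72171/1024, 2814669/16384, …
Substitute x→r, Dx→(1/r')Dx; clear ⇒ L₀.
h=h₀': d/dx-closure on L₀ ⇒ L.
L = (-5 - 14·x) + (-1 - 8·x - 7·x^2)·Dx  (order 1).
h: a_k = -6, 30, -153, 861, -20685/4, 128961/4, -1644825/8, 10648221/8, -557431281/64, …
ICs: h(0) = -6.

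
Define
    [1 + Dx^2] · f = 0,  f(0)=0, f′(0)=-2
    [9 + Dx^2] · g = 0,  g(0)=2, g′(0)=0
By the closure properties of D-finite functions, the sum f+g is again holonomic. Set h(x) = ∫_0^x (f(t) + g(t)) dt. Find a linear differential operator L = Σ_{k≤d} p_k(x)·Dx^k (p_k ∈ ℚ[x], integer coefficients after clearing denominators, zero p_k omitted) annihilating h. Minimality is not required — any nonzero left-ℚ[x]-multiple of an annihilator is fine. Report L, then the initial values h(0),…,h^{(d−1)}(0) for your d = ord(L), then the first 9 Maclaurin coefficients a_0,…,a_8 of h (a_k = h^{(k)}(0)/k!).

f: a_k = 0, -2, 0, 1/3, 0, -1/60, 0, 1/2520, 0, …
g: a_k = 2, 0, -9, 0, 27/4, 0, -81/40, 0, 729/2240, …
Sum ⇒ L₀ = lclm(L_f,L_g) in ℚ(x)⟨Dx⟩.
∫: right-multiply L₀ by Dx.
L = 9·Dx + 10·Dx^3 + Dx^5  (order 5).
h: a_k = 0, 2, -1, -3, 1/12, 27/20, -1/360, -81/280, 1/20160, …
ICs: h(0) = 0, h′(0) = 2, h′′(0) = -2, h′′′(0) = -18, h′′′′(0) = 2.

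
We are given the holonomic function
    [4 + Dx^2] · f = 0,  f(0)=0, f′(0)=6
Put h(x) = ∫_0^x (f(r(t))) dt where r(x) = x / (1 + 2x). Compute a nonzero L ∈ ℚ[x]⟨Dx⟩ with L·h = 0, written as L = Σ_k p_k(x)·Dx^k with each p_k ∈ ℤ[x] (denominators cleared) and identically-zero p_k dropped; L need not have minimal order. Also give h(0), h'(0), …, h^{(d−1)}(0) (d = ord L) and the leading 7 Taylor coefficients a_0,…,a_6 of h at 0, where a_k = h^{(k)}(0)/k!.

f: a_k = 0, 6, 0, -4, 0, 4/5, 0, …
L₀ from L_f via x↦r, Dx↦r'^{-1}Dx.
h=∫h₀ ⇒ L = L₀·Dx.
L = 4·Dx + (4 + 24·x + 48·x^2 + 32·x^3)·Dx^2 + (1 + 8·x + 24·x^2 + 32·x^3 + 16·x^4)·Dx^3  (order 3).
h: a_k = 0, 0, 3, -4, 5, -24/5, 2/15, …
ICs: h(0) = 0, h′(0) = 0, h′′(0) = 6.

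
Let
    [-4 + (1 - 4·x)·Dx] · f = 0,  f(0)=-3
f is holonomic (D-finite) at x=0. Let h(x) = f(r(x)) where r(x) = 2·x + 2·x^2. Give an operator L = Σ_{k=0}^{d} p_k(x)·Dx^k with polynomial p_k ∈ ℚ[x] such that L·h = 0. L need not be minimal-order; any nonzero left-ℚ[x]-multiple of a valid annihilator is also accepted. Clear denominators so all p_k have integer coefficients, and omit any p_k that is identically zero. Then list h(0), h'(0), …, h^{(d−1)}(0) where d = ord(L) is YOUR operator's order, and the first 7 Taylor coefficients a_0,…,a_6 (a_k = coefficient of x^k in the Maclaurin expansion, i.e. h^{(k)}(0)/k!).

L = (8 + 16·x) + (-1 + 8·x + 8·x^2)·Dx  (order 1).
h: a_k = -3, -24, -216, -1920, -17088, -152064, -1353216, …
ICs: h(0) = -3.

f: a_k = -3, -12, -48, -192, -768, -3072, -12288, …
f∘r: x↦r, Dx↦Dx/r' in L_f ⇒ L₀.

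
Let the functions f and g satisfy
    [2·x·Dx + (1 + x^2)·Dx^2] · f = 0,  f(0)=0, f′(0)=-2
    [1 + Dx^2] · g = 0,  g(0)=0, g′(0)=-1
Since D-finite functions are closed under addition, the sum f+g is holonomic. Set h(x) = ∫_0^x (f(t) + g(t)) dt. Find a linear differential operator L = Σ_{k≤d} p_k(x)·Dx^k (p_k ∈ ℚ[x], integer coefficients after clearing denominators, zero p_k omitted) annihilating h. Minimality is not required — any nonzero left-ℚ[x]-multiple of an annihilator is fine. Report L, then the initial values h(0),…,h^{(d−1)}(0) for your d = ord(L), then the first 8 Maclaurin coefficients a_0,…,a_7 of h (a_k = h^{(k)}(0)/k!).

f: a_k = 0, -2, 0, 2/3, 0, -2/5, 0, 2/7, …
g: a_k = 0, -1, 0, 1/6, 0, -1/120, 0, 1/5040, …
h₀=f+g: left-lcm gives L₀, ord ≤ 4.
Integrate: L := L₀·Dx.
L = (-22·x + 28·x^3 + 2·x^5)·Dx^2 + (-1 + 7·x^2 + 9·x^4 + x^6)·Dx^3 + (-22·x + 28·x^3 + 2·x^5)·Dx^4 + (-1 + 7·x^2 + 9·x^4 + x^6)·Dx^5  (order 5).
h: a_k = 0, 0, -3/2, 0, 5/24, 0, -49/720, 0, …
ICs: h(0) = 0, h′(0) = 0, h′′(0) = -3, h′′′(0) = 0, h′′′′(0) = 5.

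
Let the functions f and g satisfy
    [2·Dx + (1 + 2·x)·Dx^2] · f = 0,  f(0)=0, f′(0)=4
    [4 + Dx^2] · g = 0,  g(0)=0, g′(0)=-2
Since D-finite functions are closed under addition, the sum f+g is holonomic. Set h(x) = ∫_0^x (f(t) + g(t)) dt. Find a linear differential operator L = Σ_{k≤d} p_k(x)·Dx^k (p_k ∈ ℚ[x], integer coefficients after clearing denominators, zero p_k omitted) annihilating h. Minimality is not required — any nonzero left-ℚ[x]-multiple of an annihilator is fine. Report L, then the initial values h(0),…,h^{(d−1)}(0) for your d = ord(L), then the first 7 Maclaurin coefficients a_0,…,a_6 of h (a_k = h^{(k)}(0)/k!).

L = (56 + 32·x + 32·x^2)·Dx^2 + (12 + 40·x + 48·x^2 + 32·x^3)·Dx^3 + (14 + 8·x + 8·x^2)·Dx^4 + (3 + 10·x + 12·x^2 + 8·x^3)·Dx^5  (order 5).
h: a_k = 0, 0, 1, -4/3, 5/3, -8/5, 94/45, …
ICs: h(0) = 0, h′(0) = 0, h′′(0) = 2, h′′′(0) = -8, h′′′′(0) = 40.

f: a_k = 0, 4, -4, 16/3, -8, 64/5, -64/3, …
g: a_k = 0, -2, 0, 4/3, 0, -4/15, 0, …
Sum ⇒ L₀ = lclm(L_f,L_g) in ℚ(x)⟨Dx⟩.
∫: right-multiply L₀ by Dx.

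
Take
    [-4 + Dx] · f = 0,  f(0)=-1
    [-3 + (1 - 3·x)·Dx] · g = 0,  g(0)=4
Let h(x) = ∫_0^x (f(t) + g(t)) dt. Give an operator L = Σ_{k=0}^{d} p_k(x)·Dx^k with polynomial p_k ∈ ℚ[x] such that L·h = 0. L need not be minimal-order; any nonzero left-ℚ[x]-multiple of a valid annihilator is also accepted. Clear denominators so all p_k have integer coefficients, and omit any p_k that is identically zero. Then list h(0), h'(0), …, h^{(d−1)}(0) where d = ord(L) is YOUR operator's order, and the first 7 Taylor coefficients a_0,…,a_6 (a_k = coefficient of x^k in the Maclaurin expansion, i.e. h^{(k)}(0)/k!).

L = (24 + 144·x)·Dx + (-2 - 96·x + 144·x^2)·Dx^2 + (-1 + 15·x - 36·x^2)·Dx^3  (order 3).
h: a_k = 0, 3, 4, 28/3, 73/3, 188/3, 7226/45, …
ICs: h(0) = 0, h′(0) = 3, h′′(0) = 8.

f: a_k = -1, -4, -8, -32/3, -32/3, -128/15, -256/45, …
g: a_k = 4, 12, 36, 108, 324, 972, 2916, …
f+g: L₀ = lclm(L_f,L_g), ord ≤ 1+1.
Integrate: L := L₀·Dx.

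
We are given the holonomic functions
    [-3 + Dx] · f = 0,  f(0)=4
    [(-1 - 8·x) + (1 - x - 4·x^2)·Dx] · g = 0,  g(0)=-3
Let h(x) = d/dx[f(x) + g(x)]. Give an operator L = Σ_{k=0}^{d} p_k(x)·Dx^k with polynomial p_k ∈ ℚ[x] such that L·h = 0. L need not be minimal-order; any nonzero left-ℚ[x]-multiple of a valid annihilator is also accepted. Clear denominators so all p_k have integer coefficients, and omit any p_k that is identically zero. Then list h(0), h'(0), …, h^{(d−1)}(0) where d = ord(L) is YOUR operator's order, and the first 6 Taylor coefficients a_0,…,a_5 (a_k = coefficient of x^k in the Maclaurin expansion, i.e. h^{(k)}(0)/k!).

f: a_k = 4, 12, 18, 18, 27/2, 81/10, …
g: a_k = -3, -3, -15, -27, -87, -195, …
Weyl lclm of L_f,L_g ⇒ L₀ (ord ≤ 2).
Differentiate: ansatz ord ≤ ord L₀ ⇒ L.
L = (72 + 1314·x + 1440·x^2 + 6336·x^3 + 3456·x^4) + (-45 - 426·x - 783·x^2 - 1968·x^3 + 720·x^4 + 1152·x^5)·Dx + (7 - 4·x + 101·x^2 - 48·x^3 - 624·x^4 - 384·x^5)·Dx^2  (order 2).
h: a_k = 9, 6, -27, -294, -1869/2, -32337/10, …
ICs: h(0) = 9, h′(0) = 6.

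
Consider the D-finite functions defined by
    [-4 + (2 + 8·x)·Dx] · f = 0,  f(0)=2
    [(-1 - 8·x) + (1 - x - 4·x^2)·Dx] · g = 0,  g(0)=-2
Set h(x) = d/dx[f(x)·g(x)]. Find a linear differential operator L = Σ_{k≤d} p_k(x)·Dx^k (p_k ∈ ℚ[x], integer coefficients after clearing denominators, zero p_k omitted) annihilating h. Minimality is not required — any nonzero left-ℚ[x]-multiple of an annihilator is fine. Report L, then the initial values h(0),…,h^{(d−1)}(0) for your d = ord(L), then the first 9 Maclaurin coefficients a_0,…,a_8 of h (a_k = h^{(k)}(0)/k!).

f: a_k = 2, 4, -4, 8, -20, 56, -168, 528, -1716, …
g: a_k = -2, -2, -10, -18, -58, -130, -362, -882, -2330, …
f·g: L₀ = L_f ⊗_s L_g, ord ≤ 1·1.
Derive L from L₀ (diff closure).
L = (10 + 156·x + 540·x^2 + 800·x^3 + 960·x^4) + (-3 - 19·x - 30·x^2 + 56·x^3 + 352·x^4 + 384·x^5)·Dx  (order 1).
h: a_k = -12, -40, -252, -496, -2860, -4392, -28532, -28576, -281844, …
ICs: h(0) = -12.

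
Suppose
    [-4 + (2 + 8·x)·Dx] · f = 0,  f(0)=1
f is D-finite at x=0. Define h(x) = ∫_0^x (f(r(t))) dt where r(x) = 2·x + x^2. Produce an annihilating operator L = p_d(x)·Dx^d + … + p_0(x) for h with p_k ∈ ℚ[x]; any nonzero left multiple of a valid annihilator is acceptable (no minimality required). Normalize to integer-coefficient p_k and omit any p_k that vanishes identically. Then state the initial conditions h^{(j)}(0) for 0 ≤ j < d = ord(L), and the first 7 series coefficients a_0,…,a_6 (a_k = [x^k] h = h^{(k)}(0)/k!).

L = (-4 - 4·x)·Dx + (1 + 8·x + 4·x^2)·Dx^2  (order 2).
h: a_k = 0, 1, 2, -2, 6, -114/5, 100, …
ICs: h(0) = 0, h′(0) = 1.

f: a_k = 1, 2, -2, 4, -10, 28, -84, …
h₀=f(r): pull back L_f along r ⇒ L₀.
h=∫h₀ ⇒ L = L₀·Dx.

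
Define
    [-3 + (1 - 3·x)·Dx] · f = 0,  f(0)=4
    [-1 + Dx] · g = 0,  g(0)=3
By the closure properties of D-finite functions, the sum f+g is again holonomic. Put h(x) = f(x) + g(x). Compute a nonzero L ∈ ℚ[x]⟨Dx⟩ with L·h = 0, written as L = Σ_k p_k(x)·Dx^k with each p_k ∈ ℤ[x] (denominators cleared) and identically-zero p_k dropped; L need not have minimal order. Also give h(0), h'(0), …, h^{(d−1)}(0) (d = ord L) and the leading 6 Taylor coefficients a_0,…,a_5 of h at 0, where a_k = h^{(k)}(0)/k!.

f: a_k = 4, 12, 36, 108, 324, 972, …
g: a_k = 3, 3, 3/2, 1/2, 1/8, 1/40, …
f+g: L₀ = lclm(L_f,L_g), ord ≤ 1+1.
L = (-15 - 9·x) + (17 + 6·x - 9·x^2)·Dx + (-2 + 3·x + 9·x^2)·Dx^2  (order 2).
h: a_k = 7, 15, 75/2, 217/2, 2593/8, 38881/40, …
ICs: h(0) = 7, h′(0) = 15.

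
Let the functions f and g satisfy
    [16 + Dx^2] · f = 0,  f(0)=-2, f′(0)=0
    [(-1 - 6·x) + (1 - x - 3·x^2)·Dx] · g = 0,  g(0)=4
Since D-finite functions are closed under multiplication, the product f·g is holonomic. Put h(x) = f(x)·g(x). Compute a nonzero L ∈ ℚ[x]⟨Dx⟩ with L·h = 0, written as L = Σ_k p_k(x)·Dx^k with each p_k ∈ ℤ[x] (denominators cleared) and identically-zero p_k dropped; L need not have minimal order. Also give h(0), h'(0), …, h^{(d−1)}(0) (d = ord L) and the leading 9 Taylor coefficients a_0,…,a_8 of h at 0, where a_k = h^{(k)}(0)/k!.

L = (-10 + 16·x + 48·x^2) + (2 + 12·x)·Dx + (-1 + x + 3·x^2)·Dx^2  (order 2).
h: a_k = -8, -8, 32, 8, 56/3, 128/3, 6488/45, 12248/45, 217888/315, …
ICs: h(0) = -8, h′(0) = -8.

f: a_k = -2, 0, 16, 0, -64/3, 0, 512/45, 0, -1024/315, …
g: a_k = 4, 4, 16, 28, 76, 160, 388, 868, 2032, …
f·g: L₀ = L_f ⊗_s L_g, ord ≤ 2·1.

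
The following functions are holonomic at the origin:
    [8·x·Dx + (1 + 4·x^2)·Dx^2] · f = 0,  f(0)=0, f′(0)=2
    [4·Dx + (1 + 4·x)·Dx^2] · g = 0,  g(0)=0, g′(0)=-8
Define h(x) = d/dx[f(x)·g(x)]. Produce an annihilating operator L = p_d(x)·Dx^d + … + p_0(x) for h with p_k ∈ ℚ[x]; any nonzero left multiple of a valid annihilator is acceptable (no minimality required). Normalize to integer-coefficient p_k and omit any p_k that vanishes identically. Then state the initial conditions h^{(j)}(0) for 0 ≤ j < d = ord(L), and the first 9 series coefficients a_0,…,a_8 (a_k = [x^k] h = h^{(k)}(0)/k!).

L = (96 + 640·x + 1408·x^2 + 7680·x^3 + 15360·x^4 + 26624·x^5 + 8192·x^7) + (24 + 320·x + 2656·x^2 + 9728·x^3 + 28160·x^4 + 47616·x^5 + 71680·x^6 + 6144·x^7 + 28672·x^8)·Dx + (12 + 104·x + 672·x^2 + 2976·x^3 + 8256·x^4 + 18048·x^5 + 24576·x^6 + 35328·x^7 + 6144·x^8 + 16384·x^9)·Dx^2 + (1 + 12·x + 68·x^2 + 256·x^3 + 696·x^4 + 1536·x^5 + 2688·x^6 + 3072·x^7 + 4224·x^8 + 1024·x^9 + 2048·x^10)·Dx^3  (order 3).
h: a_k = 0, -32, 96, -256, 3200/3, -68096/15, 261632/15, -335872/5, 9340928/35, …
ICs: h(0) = 0, h′(0) = -32, h′′(0) = 192.

f: a_k = 0, 2, 0, -8/3, 0, 32/5, 0, -128/7, 0, …
g: a_k = 0, -8, 16, -128/3, 128, -2048/5, 4096/3, -32768/7, 16384, …
Sym-product of L_f,L_g gives L₀ (≤ ord 4).
Derive L from L₀ (diff closure).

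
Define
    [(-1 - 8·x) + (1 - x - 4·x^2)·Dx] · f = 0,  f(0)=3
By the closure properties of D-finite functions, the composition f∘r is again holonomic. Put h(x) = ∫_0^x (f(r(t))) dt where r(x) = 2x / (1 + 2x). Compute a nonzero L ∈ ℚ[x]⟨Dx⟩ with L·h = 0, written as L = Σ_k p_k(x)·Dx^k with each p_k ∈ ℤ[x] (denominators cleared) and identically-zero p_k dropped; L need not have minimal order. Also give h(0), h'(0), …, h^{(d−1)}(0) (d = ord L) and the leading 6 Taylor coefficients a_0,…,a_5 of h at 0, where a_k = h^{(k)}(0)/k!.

L = (2 + 36·x)·Dx + (-1 - 4·x + 12·x^2 + 32·x^3)·Dx^2  (order 2).
h: a_k = 0, 3, 3, 16, 0, 768/5, …
ICs: h(0) = 0, h′(0) = 3.

f: a_k = 3, 3, 15, 27, 87, 195, …
f∘r: x↦r, Dx↦Dx/r' in L_f ⇒ L₀.
h=∫h₀ ⇒ L = L₀·Dx.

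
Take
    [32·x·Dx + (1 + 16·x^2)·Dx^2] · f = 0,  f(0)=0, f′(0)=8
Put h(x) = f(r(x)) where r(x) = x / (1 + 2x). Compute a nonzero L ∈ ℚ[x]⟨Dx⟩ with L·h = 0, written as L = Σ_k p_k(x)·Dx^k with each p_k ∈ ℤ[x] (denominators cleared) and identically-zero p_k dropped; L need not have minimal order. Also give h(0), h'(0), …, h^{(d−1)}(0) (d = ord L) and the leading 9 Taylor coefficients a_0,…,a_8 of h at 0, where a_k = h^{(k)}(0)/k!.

f: a_k = 0, 8, 0, -128/3, 0, 2048/5, 0, -32768/7, 0, …
Change of var in L_f (x↦r) gives L₀.
L = (4 + 40·x)·Dx + (1 + 4·x + 20·x^2)·Dx^2  (order 2).
h: a_k = 0, 8, -16, -32/3, 192, -2432/5, -2816/3, 71168/7, -21504, …
ICs: h(0) = 0, h′(0) = 8.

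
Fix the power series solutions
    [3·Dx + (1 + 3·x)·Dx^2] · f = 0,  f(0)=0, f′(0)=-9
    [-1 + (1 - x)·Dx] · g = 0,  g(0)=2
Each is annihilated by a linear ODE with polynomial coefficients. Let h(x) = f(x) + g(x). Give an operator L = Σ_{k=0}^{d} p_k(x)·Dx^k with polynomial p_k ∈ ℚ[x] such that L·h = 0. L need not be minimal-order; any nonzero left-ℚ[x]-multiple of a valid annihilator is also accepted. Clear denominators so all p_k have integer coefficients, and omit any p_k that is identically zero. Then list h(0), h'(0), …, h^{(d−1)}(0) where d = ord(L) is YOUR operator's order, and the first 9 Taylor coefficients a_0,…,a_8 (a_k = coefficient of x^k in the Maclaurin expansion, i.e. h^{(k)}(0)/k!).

L = (-54 - 18·x)·Dx + (12 - 72·x - 36·x^2)·Dx^2 + (5 + 13·x - 9·x^2 - 9·x^3)·Dx^3  (order 3).
h: a_k = 2, -7, 31/2, -25, 251/4, -719/5, 733/2, -6547/7, 19699/8, …
ICs: h(0) = 2, h′(0) = -7, h′′(0) = 31.

f: a_k = 0, -9, 27/2, -27, 243/4, -729/5, 729/2, -6561/7, 19683/8, …
g: a_k = 2, 2, 2, 2, 2, 2, 2, 2, 2, …
Weyl lclm of L_f,L_g ⇒ L₀ (ord ≤ 3).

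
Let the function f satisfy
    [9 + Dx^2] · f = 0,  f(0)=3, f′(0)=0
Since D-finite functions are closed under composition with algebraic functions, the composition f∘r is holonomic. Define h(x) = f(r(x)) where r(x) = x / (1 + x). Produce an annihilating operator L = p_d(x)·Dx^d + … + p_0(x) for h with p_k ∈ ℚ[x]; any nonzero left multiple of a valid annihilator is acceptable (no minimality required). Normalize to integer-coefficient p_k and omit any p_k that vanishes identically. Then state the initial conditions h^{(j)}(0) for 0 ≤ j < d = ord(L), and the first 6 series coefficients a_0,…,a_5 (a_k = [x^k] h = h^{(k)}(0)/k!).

L = 9 + (2 + 6·x + 6·x^2 + 2·x^3)·Dx + (1 + 4·x + 6·x^2 + 4·x^3 + x^4)·Dx^2  (order 2).
h: a_k = 3, 0, -27/2, 27, -243/8, 27/2, …
ICs: h(0) = 3, h′(0) = 0.

f: a_k = 3, 0, -27/2, 0, 81/8, 0, …
h₀=f(r): pull back L_f along r ⇒ L₀.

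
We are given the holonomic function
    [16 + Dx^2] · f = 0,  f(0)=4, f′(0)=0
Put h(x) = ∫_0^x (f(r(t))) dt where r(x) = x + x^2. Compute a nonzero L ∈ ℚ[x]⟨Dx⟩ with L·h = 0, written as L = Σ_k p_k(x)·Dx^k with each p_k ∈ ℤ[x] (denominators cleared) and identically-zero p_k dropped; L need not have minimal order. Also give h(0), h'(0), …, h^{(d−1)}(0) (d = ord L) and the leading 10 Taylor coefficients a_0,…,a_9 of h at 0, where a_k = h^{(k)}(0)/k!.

f: a_k = 4, 0, -32, 0, 128/3, 0, -1024/45, 0, 2048/315, 0, …
Change of var in L_f (x↦r) gives L₀.
Integrate: L := L₀·Dx.
L = (16 + 96·x + 192·x^2 + 128·x^3)·Dx - 2·Dx^2 + (1 + 2·x)·Dx^3  (order 3).
h: a_k = 0, 4, 0, -32/3, -16, 32/15, 256/9, 10496/315, 64/15, -92032/2835, …
ICs: h(0) = 0, h′(0) = 4, h′′(0) = 0.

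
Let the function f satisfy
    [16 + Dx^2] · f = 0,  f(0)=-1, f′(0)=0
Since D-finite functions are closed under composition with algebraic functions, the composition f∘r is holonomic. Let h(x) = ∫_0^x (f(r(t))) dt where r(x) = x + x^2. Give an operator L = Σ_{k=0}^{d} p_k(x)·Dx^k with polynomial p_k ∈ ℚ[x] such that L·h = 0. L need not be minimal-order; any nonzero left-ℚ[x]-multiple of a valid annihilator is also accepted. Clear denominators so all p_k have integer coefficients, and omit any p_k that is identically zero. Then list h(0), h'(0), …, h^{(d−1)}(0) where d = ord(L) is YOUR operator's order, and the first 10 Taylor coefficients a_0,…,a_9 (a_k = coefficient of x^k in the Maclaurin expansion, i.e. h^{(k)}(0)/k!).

L = (16 + 96·x + 192·x^2 + 128·x^3)·Dx - 2·Dx^2 + (1 + 2·x)·Dx^3  (order 3).
h: a_k = 0, -1, 0, 8/3, 4, -8/15, -64/9, -2624/315, -16/15, 23008/2835, …
ICs: h(0) = 0, h′(0) = -1, h′′(0) = 0.

f: a_k = -1, 0, 8, 0, -32/3, 0, 256/45, 0, -512/315, 0, …
h₀=f(r): pull back L_f along r ⇒ L₀.
∫: right-multiply L₀ by Dx.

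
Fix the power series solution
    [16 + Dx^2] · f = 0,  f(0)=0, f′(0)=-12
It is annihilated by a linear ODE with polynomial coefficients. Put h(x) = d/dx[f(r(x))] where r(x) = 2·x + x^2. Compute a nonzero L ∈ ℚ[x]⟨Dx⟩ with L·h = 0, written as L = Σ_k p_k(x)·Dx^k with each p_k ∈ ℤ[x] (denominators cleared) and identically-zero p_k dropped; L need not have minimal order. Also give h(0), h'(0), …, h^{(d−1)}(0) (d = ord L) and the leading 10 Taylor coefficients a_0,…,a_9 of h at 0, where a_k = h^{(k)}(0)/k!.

f: a_k = 0, -12, 0, 32, 0, -128/5, 0, 1024/105, 0, -2048/945, …
Change of var in L_f (x↦r) gives L₀.
h=h₀': d/dx-closure on L₀ ⇒ L.
L = (67 + 256·x + 384·x^2 + 256·x^3 + 64·x^4) + (-3 - 3·x)·Dx + (1 + 2·x + x^2)·Dx^2  (order 2).
h: a_k = -24, -24, 768, 1536, -3136, -12096, -83968/15, 401408/15, 4902656/105, 30976/7, …
ICs: h(0) = -24, h′(0) = -24.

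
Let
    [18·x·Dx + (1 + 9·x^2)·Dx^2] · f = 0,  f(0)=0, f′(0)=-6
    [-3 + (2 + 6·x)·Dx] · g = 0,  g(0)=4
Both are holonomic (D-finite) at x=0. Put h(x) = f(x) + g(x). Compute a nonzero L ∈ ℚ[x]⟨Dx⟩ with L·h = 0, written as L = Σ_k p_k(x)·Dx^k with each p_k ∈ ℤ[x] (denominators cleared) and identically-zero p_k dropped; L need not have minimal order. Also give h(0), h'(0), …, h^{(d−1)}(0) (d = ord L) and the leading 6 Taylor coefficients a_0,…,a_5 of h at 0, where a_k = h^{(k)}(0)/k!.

L = (-36 - 270·x + 972·x^2 + 1458·x^3)·Dx + (-33 - 144·x + 270·x^2 + 3888·x^3 + 5103·x^4)·Dx^2 + (-2 + 18·x + 108·x^2 + 324·x^3 + 1134·x^4 + 1458·x^5)·Dx^3  (order 3).
h: a_k = 4, 0, -9/2, 99/4, -405/32, -22599/320, …
ICs: h(0) = 4, h′(0) = 0, h′′(0) = -9.

f: a_k = 0, -6, 0, 18, 0, -486/5, …
g: a_k = 4, 6, -9/2, 27/4, -405/32, 1701/64, …
L₀ := lclm(L_f,L_g); ord L₀ ≤ 2+1.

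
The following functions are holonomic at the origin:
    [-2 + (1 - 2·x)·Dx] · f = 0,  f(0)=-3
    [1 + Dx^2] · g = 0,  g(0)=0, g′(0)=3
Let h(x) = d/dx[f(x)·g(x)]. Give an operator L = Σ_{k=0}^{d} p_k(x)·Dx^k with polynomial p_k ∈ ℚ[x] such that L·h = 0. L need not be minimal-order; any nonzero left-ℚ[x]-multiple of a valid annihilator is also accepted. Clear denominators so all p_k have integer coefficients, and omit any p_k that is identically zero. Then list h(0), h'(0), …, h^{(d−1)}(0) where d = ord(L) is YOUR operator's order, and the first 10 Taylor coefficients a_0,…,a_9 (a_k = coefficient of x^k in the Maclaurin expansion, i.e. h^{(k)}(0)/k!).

L = (-7 - 4·x + 4·x^2) + (-4 + 8·x)·Dx + (1 - 4·x + 4·x^2)·Dx^2  (order 2).
h: a_k = -9, -36, -207/2, -276, -5523/8, -16569/10, -309287/80, -309287/35, -12724951/640, -12724951/288, …
ICs: h(0) = -9, h′(0) = -36.

f: a_k = -3, -6, -12, -24, -48, -96, -192, -384, -768, -1536, …
g: a_k = 0, 3, 0, -1/2, 0, 1/40, 0, -1/1680, 0, 1/120960, …
Sym-product of L_f,L_g gives L₀ (≤ ord 2).
Differentiate: ansatz ord ≤ ord L₀ ⇒ L.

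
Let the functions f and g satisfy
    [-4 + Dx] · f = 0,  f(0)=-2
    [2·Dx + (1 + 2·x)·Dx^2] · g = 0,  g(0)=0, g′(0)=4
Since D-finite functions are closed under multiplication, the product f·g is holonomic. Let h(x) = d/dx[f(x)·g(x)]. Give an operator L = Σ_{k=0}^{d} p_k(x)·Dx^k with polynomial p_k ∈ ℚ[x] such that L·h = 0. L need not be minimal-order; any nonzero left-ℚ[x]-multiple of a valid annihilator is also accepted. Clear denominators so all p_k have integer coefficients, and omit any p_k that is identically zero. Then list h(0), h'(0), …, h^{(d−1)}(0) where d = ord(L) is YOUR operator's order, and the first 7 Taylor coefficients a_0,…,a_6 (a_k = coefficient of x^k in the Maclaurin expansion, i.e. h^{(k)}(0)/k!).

f: a_k = -2, -8, -16, -64/3, -64/3, -256/15, -512/45, …
g: a_k = 0, 4, -4, 16/3, -8, 64/5, -64/3, …
Sym-product of L_f,L_g gives L₀ (≤ ord 2).
h₀' ⇒ L via d/dx closure of L₀.
L = (16 + 64·x + 128·x^2) + (-8 - 40·x - 64·x^2)·Dx + (1 + 6·x + 8·x^2)·Dx^2  (order 2).
h: a_k = -8, -48, -128, -192, -704/3, -512/3, -8704/45, …
ICs: h(0) = -8, h′(0) = -48.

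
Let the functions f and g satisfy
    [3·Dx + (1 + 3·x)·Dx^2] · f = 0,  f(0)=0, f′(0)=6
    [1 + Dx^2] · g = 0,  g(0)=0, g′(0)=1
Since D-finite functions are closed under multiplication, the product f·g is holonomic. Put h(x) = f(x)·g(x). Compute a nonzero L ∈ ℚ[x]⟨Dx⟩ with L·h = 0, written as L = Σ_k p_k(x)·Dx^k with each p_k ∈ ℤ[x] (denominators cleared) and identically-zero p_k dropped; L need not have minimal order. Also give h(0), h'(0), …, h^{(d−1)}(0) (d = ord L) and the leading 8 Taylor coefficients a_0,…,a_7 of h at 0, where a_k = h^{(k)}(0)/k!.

L = (-203 - 222·x - 189·x^2 + 432·x^3 + 324·x^4) + (-84 - 108·x + 648·x^2 + 648·x^3)·Dx + (-208 - 228·x - 54·x^2 + 864·x^3 + 648·x^4)·Dx^2 + (-84 - 108·x + 648·x^2 + 648·x^3)·Dx^3 + (-5 - 6·x + 135·x^2 + 432·x^3 + 324·x^4)·Dx^4  (order 4).
h: a_k = 0, 0, 6, -9, 17, -39, 377/4, -9453/40, …
ICs: h(0) = 0, h′(0) = 0, h′′(0) = 12, h′′′(0) = -54.

f: a_k = 0, 6, -9, 18, -81/2, 486/5, -243, 4374/7, …
g: a_k = 0, 1, 0, -1/6, 0, 1/120, 0, -1/5040, …
L₀ := L_f ⊗_s L_g (sym. prod.), ord ≤ 4.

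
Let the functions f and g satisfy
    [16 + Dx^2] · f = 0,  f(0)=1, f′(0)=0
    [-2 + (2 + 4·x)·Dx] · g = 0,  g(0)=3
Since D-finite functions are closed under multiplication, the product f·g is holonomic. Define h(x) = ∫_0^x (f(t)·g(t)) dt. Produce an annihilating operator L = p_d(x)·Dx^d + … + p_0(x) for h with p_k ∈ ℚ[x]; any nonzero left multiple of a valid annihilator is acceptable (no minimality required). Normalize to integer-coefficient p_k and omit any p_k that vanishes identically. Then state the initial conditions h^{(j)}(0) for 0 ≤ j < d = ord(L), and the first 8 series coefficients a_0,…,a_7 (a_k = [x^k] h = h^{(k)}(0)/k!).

L = (19 + 64·x + 64·x^2)·Dx + (-2 - 4·x)·Dx^2 + (1 + 4·x + 4·x^2)·Dx^3  (order 3).
h: a_k = 0, 3, 3/2, -17/2, -45/8, 337/40, 181/48, -5281/1680, …
ICs: h(0) = 0, h′(0) = 3, h′′(0) = 3.

f: a_k = 1, 0, -8, 0, 32/3, 0, -256/45, 0, …
g: a_k = 3, 3, -3/2, 3/2, -15/8, 21/8, -63/16, 99/16, …
L₀ := L_f ⊗_s L_g (sym. prod.), ord ≤ 2.
∫: right-multiply L₀ by Dx.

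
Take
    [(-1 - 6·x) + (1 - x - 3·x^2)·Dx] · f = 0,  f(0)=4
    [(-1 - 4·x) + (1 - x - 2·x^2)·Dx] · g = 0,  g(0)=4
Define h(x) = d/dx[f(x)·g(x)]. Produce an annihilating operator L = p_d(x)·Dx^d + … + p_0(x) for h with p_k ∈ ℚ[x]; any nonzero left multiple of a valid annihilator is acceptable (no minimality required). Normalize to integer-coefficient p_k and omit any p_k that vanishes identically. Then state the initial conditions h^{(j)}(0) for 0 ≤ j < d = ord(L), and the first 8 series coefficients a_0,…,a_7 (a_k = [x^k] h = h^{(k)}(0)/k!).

f: a_k = 4, 4, 16, 28, 76, 160, 388, 868, …
g: a_k = 4, 4, 12, 20, 44, 84, 172, 340, …
L₀ := L_f ⊗_s L_g (sym. prod.), ord ≤ 1.
h₀' ⇒ L via d/dx closure of L₀.
L = (16 + 18·x - 36·x^2 - 368·x^3 - 132·x^4 + 900·x^5 + 720·x^6) + (-2 - 4·x + 39·x^2 + 16·x^3 - 160·x^4 - 69·x^5 + 210·x^6 + 144·x^7)·Dx  (order 1).
h: a_k = 32, 256, 912, 3456, 10560, 32352, 91616, 256000, …
ICs: h(0) = 32.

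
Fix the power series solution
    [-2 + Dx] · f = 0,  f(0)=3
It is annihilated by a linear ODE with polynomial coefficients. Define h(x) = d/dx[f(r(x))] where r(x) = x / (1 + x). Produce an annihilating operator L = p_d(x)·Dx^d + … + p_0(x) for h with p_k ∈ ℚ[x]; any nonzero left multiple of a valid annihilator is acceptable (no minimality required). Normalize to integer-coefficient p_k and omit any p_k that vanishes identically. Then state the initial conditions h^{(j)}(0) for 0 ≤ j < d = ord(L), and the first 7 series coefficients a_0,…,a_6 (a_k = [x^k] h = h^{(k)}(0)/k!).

f: a_k = 3, 6, 6, 4, 2, 4/5, 4/15, …
Change of var in L_f (x↦r) gives L₀.
Differentiate: ansatz ord ≤ ord L₀ ⇒ L.
L = -2·x + (-1 - 2·x - x^2)·Dx  (order 1).
h: a_k = 6, 0, -6, 8, -6, 8/5, 10/3, …
ICs: h(0) = 6.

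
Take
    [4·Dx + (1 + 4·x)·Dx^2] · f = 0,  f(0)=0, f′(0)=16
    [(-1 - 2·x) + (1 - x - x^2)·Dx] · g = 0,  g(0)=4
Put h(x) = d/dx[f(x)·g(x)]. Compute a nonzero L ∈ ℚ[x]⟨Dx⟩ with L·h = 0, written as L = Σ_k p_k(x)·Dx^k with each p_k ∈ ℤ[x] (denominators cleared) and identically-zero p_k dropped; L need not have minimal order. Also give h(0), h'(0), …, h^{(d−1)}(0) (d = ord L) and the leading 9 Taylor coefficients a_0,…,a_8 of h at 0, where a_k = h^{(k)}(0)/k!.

L = (82 + 216·x + 288·x^2) + (-7 + 62·x + 264·x^2 + 224·x^3)·Dx + (-3 - 17·x - 9·x^2 + 52·x^3 + 32·x^4)·Dx^2  (order 2).
h: a_k = 64, -128, 1024, -8960/3, 43072/3, -263936/5, 1103296/5, -91011584/105, 24520192/7, …
ICs: h(0) = 64, h′(0) = -128.

f: a_k = 0, 16, -32, 256/3, -256, 4096/5, -8192/3, 65536/7, -32768, …
g: a_k = 4, 4, 8, 12, 20, 32, 52, 84, 136, …
L₀ := L_f ⊗_s L_g (sym. prod.), ord ≤ 2.
Derive L from L₀ (diff closure).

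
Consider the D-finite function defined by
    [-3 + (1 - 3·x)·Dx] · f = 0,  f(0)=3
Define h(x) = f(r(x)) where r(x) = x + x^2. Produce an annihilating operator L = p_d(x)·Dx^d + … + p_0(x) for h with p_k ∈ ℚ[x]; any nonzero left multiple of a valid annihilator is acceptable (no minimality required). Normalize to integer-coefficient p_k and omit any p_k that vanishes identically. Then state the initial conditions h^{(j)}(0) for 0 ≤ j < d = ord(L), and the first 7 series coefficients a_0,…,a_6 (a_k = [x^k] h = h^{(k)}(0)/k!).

L = (3 + 6·x) + (-1 + 3·x + 3·x^2)·Dx  (order 1).
h: a_k = 3, 9, 36, 135, 513, 1944, 7371, …
ICs: h(0) = 3.

f: a_k = 3, 9, 27, 81, 243, 729, 2187, …
L₀ from L_f via x↦r, Dx↦r'^{-1}Dx.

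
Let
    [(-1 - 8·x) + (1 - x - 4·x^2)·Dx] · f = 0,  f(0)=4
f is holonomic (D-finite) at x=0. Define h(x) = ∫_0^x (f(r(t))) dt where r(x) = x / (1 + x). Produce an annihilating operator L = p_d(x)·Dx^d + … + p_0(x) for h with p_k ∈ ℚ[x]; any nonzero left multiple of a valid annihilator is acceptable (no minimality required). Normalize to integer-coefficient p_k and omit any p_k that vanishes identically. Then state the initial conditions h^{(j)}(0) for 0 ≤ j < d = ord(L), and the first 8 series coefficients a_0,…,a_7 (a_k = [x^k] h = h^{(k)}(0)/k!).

f: a_k = 4, 4, 20, 36, 116, 260, 724, 1764, …
L₀ from L_f via x↦r, Dx↦r'^{-1}Dx.
h=∫₀ˣh₀: take L = L₀·Dx.
L = (1 + 9·x)·Dx + (-1 - 2·x + 3·x^2 + 4·x^3)·Dx^2  (order 2).
h: a_k = 0, 4, 2, 16/3, 0, 64/5, -32/3, 320/7, …
ICs: h(0) = 0, h′(0) = 4.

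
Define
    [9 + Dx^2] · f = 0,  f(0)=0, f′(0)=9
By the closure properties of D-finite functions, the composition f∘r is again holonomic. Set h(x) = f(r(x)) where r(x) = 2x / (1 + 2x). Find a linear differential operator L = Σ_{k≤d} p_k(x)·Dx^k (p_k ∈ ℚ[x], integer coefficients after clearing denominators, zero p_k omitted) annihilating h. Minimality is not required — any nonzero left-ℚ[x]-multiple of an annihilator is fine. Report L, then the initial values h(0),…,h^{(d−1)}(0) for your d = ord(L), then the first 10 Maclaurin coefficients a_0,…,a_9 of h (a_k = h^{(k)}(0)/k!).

L = 36 + (4 + 24·x + 48·x^2 + 32·x^3)·Dx + (1 + 8·x + 24·x^2 + 32·x^3 + 16·x^4)·Dx^2  (order 2).
h: a_k = 0, 18, -36, -36, 504, -10548/5, 6120, -464472/35, 90864/5, 357732/35, …
ICs: h(0) = 0, h′(0) = 18.

f: a_k = 0, 9, 0, -27/2, 0, 243/40, 0, -729/560, 0, 729/4480, …
h₀=f(r): pull back L_f along r ⇒ L₀.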